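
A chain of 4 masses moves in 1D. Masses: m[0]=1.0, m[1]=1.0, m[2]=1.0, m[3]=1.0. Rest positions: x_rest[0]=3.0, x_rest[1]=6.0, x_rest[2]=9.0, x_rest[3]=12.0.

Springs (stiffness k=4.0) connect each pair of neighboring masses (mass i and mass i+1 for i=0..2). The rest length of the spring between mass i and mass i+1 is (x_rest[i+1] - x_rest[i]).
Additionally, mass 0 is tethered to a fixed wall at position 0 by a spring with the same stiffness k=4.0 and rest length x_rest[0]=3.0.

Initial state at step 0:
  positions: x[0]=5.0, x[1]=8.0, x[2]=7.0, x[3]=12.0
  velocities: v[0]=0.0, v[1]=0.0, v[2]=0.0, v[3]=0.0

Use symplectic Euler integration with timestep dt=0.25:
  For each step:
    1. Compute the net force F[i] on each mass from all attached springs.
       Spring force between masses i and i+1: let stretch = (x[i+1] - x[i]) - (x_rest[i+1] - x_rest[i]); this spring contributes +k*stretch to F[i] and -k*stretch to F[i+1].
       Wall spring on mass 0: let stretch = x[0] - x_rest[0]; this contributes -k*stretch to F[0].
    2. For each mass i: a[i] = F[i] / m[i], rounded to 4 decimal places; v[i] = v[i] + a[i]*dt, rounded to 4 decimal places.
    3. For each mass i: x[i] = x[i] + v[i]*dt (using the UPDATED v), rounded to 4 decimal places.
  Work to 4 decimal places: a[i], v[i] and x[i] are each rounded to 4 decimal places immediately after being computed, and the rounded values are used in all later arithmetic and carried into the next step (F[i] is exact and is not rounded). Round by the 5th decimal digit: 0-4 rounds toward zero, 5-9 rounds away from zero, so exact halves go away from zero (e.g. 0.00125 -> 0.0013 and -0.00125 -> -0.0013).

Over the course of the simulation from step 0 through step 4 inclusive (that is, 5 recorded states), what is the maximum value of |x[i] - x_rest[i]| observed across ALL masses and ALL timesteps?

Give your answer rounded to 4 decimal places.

Answer: 2.2500

Derivation:
Step 0: x=[5.0000 8.0000 7.0000 12.0000] v=[0.0000 0.0000 0.0000 0.0000]
Step 1: x=[4.5000 7.0000 8.5000 11.5000] v=[-2.0000 -4.0000 6.0000 -2.0000]
Step 2: x=[3.5000 5.7500 10.3750 11.0000] v=[-4.0000 -5.0000 7.5000 -2.0000]
Step 3: x=[2.1875 5.0938 11.2500 11.0938] v=[-5.2500 -2.6250 3.5000 0.3750]
Step 4: x=[1.0547 5.2500 10.5469 11.9766] v=[-4.5312 0.6249 -2.8124 3.5312]
Max displacement = 2.2500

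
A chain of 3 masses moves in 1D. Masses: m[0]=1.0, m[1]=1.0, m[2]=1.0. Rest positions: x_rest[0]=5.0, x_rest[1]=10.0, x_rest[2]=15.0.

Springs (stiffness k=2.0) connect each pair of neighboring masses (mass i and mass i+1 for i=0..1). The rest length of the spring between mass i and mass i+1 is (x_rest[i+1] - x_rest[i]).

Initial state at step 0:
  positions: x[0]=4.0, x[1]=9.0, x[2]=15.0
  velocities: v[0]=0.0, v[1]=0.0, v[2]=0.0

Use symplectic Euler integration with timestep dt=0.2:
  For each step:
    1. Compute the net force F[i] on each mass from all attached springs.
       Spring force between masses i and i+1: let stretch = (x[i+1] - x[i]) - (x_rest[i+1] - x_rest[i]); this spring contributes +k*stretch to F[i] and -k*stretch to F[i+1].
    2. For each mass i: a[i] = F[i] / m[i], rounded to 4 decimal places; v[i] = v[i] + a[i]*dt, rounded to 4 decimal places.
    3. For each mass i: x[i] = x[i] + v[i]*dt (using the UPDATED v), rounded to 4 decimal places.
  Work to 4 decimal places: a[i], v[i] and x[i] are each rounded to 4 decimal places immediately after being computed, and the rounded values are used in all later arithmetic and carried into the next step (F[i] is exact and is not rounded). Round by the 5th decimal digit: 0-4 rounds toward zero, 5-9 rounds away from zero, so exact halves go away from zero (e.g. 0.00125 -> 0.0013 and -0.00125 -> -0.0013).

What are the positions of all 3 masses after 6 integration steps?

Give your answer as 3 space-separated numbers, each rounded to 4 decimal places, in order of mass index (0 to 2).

Answer: 4.2985 9.6761 14.0253

Derivation:
Step 0: x=[4.0000 9.0000 15.0000] v=[0.0000 0.0000 0.0000]
Step 1: x=[4.0000 9.0800 14.9200] v=[0.0000 0.4000 -0.4000]
Step 2: x=[4.0064 9.2208 14.7728] v=[0.0320 0.7040 -0.7360]
Step 3: x=[4.0300 9.3886 14.5814] v=[0.1178 0.8390 -0.9568]
Step 4: x=[4.0822 9.5431 14.3746] v=[0.2612 0.7727 -1.0339]
Step 5: x=[4.1713 9.6473 14.1813] v=[0.4456 0.5209 -0.9665]
Step 6: x=[4.2985 9.6761 14.0253] v=[0.6360 0.1441 -0.7801]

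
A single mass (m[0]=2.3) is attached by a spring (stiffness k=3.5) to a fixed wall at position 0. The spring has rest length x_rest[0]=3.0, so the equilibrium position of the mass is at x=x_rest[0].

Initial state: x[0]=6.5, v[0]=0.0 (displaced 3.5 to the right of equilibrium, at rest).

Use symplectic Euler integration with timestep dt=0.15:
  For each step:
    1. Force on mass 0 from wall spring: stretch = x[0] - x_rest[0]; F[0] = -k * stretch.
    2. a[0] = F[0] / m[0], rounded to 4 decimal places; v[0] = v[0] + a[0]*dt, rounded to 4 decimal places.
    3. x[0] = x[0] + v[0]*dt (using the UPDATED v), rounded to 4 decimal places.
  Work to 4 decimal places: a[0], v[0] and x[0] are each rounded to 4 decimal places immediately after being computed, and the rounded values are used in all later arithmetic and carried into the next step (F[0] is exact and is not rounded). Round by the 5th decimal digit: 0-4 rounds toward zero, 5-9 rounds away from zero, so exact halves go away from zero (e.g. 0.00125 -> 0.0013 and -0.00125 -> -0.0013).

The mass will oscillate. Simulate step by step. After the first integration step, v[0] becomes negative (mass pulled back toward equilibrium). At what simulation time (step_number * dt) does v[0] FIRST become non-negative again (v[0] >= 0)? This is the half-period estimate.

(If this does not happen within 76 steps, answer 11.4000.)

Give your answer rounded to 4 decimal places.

Step 0: x=[6.5000] v=[0.0000]
Step 1: x=[6.3802] v=[-0.7989]
Step 2: x=[6.1446] v=[-1.5705]
Step 3: x=[5.8014] v=[-2.2883]
Step 4: x=[5.3622] v=[-2.9278]
Step 5: x=[4.8422] v=[-3.4670]
Step 6: x=[4.2591] v=[-3.8875]
Step 7: x=[3.6329] v=[-4.1749]
Step 8: x=[2.9850] v=[-4.3194]
Step 9: x=[2.3376] v=[-4.3160]
Step 10: x=[1.7129] v=[-4.1648]
Step 11: x=[1.1323] v=[-3.8710]
Step 12: x=[0.6156] v=[-3.4447]
Step 13: x=[0.1805] v=[-2.9004]
Step 14: x=[-0.1580] v=[-2.2568]
Step 15: x=[-0.3884] v=[-1.5359]
Step 16: x=[-0.5028] v=[-0.7625]
Step 17: x=[-0.4973] v=[0.0370]
First v>=0 after going negative at step 17, time=2.5500

Answer: 2.5500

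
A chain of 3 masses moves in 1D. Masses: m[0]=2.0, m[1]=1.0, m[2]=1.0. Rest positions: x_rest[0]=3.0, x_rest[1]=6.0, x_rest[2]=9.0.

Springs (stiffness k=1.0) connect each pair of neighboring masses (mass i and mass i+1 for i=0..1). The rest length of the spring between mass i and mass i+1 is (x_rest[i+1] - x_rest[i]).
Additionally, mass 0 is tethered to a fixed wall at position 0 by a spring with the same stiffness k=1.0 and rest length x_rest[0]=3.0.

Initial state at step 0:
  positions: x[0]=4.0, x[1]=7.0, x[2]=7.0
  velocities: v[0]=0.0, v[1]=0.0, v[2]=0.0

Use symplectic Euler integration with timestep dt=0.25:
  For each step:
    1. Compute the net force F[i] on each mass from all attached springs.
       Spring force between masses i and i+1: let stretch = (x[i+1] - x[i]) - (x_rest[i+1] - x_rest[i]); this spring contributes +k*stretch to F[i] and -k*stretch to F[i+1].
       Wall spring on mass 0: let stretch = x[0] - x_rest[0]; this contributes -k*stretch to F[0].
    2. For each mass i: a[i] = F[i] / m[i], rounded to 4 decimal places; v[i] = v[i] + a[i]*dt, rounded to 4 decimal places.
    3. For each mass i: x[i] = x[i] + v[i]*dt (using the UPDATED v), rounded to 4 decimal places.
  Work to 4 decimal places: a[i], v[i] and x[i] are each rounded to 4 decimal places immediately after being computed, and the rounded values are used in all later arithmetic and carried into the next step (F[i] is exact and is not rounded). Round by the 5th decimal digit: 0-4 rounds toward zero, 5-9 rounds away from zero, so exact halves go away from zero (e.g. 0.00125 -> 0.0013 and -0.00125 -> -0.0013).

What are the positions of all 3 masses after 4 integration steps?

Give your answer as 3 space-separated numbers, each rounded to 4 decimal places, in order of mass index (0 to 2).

Answer: 3.6376 5.5831 8.5477

Derivation:
Step 0: x=[4.0000 7.0000 7.0000] v=[0.0000 0.0000 0.0000]
Step 1: x=[3.9688 6.8125 7.1875] v=[-0.1250 -0.7500 0.7500]
Step 2: x=[3.9024 6.4707 7.5391] v=[-0.2657 -1.3672 1.4063]
Step 3: x=[3.7943 6.0352 8.0114] v=[-0.4325 -1.7422 1.8892]
Step 4: x=[3.6376 5.5831 8.5477] v=[-0.6267 -1.8084 2.1452]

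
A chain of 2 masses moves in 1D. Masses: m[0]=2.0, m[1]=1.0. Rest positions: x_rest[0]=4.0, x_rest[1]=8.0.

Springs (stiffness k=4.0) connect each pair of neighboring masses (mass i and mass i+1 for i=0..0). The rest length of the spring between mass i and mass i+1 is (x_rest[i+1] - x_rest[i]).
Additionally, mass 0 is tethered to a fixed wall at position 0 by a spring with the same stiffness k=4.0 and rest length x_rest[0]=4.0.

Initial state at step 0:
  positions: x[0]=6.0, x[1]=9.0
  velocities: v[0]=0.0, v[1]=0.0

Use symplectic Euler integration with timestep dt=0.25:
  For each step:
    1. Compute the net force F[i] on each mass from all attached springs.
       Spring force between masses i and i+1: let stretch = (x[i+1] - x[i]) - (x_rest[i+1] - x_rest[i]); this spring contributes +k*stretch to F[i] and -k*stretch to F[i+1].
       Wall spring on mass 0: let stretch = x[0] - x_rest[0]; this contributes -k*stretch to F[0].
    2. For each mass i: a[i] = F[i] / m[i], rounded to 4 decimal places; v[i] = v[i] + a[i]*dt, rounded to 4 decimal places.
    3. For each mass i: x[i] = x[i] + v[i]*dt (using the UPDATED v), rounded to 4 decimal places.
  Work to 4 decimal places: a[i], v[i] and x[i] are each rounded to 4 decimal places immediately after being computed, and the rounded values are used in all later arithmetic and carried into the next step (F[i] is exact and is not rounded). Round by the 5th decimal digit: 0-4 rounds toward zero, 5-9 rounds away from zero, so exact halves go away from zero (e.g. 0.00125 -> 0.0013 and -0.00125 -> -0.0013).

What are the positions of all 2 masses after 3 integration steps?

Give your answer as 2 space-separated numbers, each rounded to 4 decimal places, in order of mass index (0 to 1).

Answer: 4.3242 9.7891

Derivation:
Step 0: x=[6.0000 9.0000] v=[0.0000 0.0000]
Step 1: x=[5.6250 9.2500] v=[-1.5000 1.0000]
Step 2: x=[5.0000 9.5938] v=[-2.5000 1.3750]
Step 3: x=[4.3242 9.7891] v=[-2.7031 0.7812]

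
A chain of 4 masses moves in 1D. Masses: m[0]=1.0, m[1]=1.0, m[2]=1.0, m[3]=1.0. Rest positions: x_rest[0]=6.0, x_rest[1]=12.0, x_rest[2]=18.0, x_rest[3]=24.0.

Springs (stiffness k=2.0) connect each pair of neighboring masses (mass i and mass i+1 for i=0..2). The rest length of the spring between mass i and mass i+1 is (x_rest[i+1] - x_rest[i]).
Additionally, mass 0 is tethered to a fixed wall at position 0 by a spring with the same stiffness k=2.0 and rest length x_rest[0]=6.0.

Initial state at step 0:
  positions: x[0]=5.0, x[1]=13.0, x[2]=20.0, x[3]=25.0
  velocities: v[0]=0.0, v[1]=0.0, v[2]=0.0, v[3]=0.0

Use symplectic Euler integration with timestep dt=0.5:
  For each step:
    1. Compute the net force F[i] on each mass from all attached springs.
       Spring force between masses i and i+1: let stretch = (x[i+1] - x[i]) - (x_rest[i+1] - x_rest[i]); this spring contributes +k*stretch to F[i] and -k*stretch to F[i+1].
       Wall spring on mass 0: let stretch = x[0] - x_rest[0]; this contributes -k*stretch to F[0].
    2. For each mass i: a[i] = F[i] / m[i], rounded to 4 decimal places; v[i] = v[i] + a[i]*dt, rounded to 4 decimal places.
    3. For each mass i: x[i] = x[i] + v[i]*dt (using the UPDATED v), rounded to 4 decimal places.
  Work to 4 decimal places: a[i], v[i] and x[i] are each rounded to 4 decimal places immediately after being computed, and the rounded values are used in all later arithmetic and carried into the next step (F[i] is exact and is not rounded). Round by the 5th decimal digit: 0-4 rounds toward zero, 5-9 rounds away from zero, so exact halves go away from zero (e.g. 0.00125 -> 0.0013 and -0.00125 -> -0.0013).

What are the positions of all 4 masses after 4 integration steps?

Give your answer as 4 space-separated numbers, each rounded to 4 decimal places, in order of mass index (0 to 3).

Step 0: x=[5.0000 13.0000 20.0000 25.0000] v=[0.0000 0.0000 0.0000 0.0000]
Step 1: x=[6.5000 12.5000 19.0000 25.5000] v=[3.0000 -1.0000 -2.0000 1.0000]
Step 2: x=[7.7500 12.2500 18.0000 25.7500] v=[2.5000 -0.5000 -2.0000 0.5000]
Step 3: x=[7.3750 12.6250 18.0000 25.1250] v=[-0.7500 0.7500 0.0000 -1.2500]
Step 4: x=[5.9375 13.0625 18.8750 23.9375] v=[-2.8750 0.8750 1.7500 -2.3750]

Answer: 5.9375 13.0625 18.8750 23.9375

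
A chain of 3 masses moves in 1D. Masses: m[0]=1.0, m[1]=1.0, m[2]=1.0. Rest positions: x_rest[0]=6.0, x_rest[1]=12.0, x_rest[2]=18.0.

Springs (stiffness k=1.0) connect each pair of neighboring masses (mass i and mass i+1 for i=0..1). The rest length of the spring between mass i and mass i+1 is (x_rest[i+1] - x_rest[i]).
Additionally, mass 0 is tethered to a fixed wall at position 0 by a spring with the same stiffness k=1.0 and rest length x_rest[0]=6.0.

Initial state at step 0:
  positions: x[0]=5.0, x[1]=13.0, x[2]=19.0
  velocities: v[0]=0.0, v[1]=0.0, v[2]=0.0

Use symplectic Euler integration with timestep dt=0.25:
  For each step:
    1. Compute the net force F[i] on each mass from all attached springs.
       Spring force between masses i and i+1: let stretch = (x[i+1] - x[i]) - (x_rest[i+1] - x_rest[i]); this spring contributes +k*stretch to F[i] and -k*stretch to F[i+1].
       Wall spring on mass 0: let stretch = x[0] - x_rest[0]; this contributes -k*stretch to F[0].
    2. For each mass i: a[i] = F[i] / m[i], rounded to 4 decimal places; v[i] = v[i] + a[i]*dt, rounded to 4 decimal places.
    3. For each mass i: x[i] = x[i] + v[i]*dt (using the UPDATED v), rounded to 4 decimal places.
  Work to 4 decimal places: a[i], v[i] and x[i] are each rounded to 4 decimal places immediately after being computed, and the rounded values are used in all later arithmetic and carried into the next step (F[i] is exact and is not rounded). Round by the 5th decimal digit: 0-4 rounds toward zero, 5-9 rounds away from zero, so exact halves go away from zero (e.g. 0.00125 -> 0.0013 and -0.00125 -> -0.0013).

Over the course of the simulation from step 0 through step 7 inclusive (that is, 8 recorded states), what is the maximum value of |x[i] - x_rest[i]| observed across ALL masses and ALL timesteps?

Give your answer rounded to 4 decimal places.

Answer: 1.3288

Derivation:
Step 0: x=[5.0000 13.0000 19.0000] v=[0.0000 0.0000 0.0000]
Step 1: x=[5.1875 12.8750 19.0000] v=[0.7500 -0.5000 0.0000]
Step 2: x=[5.5313 12.6524 18.9922] v=[1.3750 -0.8906 -0.0313]
Step 3: x=[5.9744 12.3809 18.9631] v=[1.7725 -1.0859 -0.1163]
Step 4: x=[6.4445 12.1204 18.8976] v=[1.8805 -1.0420 -0.2619]
Step 5: x=[6.8666 11.9287 18.7836] v=[1.6884 -0.7667 -0.4562]
Step 6: x=[7.1759 11.8491 18.6161] v=[1.2373 -0.3185 -0.6699]
Step 7: x=[7.3288 11.9004 18.4007] v=[0.6116 0.2050 -0.8617]
Max displacement = 1.3288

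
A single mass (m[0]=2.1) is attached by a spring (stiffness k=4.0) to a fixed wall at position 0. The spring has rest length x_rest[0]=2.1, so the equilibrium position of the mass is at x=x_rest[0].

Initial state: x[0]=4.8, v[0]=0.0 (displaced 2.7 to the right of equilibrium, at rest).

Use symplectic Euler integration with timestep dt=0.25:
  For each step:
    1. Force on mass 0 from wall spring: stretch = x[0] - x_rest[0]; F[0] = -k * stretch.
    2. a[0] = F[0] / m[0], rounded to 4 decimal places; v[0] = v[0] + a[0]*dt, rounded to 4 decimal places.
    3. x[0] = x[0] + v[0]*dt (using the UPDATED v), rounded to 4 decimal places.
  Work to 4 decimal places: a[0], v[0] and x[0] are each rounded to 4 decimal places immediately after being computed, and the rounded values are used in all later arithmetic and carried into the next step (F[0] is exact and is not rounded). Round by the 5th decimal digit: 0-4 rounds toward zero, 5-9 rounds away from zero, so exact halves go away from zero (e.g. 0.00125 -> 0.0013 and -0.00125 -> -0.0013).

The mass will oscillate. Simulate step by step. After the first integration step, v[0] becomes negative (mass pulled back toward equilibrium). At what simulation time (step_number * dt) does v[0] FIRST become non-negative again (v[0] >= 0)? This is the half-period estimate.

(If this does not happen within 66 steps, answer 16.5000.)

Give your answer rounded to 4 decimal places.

Answer: 2.5000

Derivation:
Step 0: x=[4.8000] v=[0.0000]
Step 1: x=[4.4786] v=[-1.2857]
Step 2: x=[3.8740] v=[-2.4184]
Step 3: x=[3.0582] v=[-3.2632]
Step 4: x=[2.1283] v=[-3.7195]
Step 5: x=[1.1951] v=[-3.7330]
Step 6: x=[0.3696] v=[-3.3021]
Step 7: x=[-0.2499] v=[-2.4781]
Step 8: x=[-0.5897] v=[-1.3591]
Step 9: x=[-0.6093] v=[-0.0783]
Step 10: x=[-0.3063] v=[1.2119]
First v>=0 after going negative at step 10, time=2.5000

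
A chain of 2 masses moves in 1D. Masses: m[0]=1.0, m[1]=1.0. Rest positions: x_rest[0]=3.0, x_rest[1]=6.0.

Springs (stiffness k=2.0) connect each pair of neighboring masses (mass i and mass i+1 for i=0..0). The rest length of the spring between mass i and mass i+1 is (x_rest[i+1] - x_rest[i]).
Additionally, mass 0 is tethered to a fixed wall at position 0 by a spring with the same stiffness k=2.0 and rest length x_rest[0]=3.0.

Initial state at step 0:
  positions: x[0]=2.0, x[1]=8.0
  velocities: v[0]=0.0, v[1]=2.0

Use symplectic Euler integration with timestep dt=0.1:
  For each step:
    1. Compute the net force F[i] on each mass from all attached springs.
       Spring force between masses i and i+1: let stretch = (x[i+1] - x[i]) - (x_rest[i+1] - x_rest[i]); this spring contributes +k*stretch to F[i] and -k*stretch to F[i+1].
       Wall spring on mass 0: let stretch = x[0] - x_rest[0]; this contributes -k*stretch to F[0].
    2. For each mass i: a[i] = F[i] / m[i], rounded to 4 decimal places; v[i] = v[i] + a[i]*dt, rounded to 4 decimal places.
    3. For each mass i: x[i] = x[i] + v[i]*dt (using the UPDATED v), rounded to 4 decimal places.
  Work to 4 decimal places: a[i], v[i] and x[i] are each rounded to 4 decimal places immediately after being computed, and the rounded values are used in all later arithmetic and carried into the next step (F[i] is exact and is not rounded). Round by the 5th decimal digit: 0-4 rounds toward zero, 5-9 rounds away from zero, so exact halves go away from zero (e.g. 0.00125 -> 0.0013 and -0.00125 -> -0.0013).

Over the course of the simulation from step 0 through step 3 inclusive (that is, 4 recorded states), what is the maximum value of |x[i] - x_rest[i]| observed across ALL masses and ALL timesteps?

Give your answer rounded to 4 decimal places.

Step 0: x=[2.0000 8.0000] v=[0.0000 2.0000]
Step 1: x=[2.0800 8.1400] v=[0.8000 1.4000]
Step 2: x=[2.2396 8.2188] v=[1.5960 0.7880]
Step 3: x=[2.4740 8.2380] v=[2.3439 0.1922]
Max displacement = 2.2380

Answer: 2.2380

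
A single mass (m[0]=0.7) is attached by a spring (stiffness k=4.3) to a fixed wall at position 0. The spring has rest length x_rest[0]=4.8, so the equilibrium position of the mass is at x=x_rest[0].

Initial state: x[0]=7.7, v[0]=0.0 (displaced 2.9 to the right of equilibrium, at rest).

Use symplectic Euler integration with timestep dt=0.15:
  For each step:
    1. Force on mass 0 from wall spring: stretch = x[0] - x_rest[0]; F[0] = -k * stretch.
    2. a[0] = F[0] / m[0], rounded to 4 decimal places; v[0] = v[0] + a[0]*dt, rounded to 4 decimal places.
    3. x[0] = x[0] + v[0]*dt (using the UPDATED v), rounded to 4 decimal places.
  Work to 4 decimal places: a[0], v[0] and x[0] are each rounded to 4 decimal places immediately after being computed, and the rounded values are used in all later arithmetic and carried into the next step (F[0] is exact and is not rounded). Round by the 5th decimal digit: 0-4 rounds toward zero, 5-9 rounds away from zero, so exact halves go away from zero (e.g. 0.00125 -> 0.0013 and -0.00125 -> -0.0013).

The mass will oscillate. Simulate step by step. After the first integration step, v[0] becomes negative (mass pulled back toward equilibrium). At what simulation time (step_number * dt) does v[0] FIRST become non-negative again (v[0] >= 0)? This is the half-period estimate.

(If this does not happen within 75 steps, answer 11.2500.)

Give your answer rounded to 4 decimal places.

Step 0: x=[7.7000] v=[0.0000]
Step 1: x=[7.2992] v=[-2.6721]
Step 2: x=[6.5530] v=[-4.9749]
Step 3: x=[5.5645] v=[-6.5902]
Step 4: x=[4.4703] v=[-7.2946]
Step 5: x=[3.4217] v=[-6.9908]
Step 6: x=[2.5636] v=[-5.7208]
Step 7: x=[2.0146] v=[-3.6601]
Step 8: x=[1.8506] v=[-1.0936]
Step 9: x=[2.0942] v=[1.6241]
First v>=0 after going negative at step 9, time=1.3500

Answer: 1.3500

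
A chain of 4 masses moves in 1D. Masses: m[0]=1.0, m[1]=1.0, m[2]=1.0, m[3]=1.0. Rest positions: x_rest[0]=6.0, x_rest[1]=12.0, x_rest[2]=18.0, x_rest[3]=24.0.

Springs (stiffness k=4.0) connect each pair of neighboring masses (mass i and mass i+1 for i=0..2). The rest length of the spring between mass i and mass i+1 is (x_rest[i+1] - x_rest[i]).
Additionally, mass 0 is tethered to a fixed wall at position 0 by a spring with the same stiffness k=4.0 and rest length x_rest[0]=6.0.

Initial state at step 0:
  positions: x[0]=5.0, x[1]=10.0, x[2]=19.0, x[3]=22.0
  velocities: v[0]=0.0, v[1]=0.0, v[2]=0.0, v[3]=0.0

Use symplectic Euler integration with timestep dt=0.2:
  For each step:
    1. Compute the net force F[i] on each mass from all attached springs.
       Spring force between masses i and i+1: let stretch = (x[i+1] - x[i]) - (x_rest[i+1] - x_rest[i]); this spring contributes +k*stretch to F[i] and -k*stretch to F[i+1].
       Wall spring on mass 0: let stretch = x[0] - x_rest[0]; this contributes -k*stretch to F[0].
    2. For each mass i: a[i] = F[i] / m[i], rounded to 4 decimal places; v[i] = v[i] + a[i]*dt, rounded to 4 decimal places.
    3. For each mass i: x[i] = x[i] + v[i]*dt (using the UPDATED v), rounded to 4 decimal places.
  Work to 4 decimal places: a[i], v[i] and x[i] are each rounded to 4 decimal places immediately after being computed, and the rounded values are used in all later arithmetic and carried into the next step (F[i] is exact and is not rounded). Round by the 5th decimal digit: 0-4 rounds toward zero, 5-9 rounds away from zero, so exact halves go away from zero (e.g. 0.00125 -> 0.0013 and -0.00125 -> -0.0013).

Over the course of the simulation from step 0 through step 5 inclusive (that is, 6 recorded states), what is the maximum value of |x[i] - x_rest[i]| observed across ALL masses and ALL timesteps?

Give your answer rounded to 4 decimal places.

Step 0: x=[5.0000 10.0000 19.0000 22.0000] v=[0.0000 0.0000 0.0000 0.0000]
Step 1: x=[5.0000 10.6400 18.0400 22.4800] v=[0.0000 3.2000 -4.8000 2.4000]
Step 2: x=[5.1024 11.5616 16.6064 23.2096] v=[0.5120 4.6080 -7.1680 3.6480]
Step 3: x=[5.4219 12.2569 15.4221 23.8427] v=[1.5974 3.4765 -5.9213 3.1654]
Step 4: x=[5.9675 12.3650 15.0787 24.0885] v=[2.7279 0.5407 -1.7170 1.2289]
Step 5: x=[6.5819 11.8837 15.7427 23.8527] v=[3.0719 -2.4063 3.3199 -1.1789]
Max displacement = 2.9213

Answer: 2.9213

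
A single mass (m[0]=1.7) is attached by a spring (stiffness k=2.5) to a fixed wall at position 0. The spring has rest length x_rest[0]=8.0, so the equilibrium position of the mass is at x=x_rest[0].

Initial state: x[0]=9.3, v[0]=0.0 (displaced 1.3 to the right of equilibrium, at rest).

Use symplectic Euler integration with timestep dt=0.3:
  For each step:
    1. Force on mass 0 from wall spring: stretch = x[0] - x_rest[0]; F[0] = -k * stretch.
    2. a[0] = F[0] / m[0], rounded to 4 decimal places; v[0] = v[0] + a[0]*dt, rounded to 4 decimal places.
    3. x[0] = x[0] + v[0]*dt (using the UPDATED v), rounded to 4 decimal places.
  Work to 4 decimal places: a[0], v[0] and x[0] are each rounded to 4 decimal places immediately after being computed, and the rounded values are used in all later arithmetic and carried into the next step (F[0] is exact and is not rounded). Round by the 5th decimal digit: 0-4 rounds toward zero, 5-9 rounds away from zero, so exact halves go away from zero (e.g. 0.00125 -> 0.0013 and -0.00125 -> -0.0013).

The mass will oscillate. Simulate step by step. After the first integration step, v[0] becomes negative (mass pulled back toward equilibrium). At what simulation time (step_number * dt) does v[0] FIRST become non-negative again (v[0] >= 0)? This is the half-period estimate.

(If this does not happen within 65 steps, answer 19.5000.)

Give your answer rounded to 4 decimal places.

Answer: 2.7000

Derivation:
Step 0: x=[9.3000] v=[0.0000]
Step 1: x=[9.1280] v=[-0.5735]
Step 2: x=[8.8067] v=[-1.0711]
Step 3: x=[8.3786] v=[-1.4270]
Step 4: x=[7.9004] v=[-1.5940]
Step 5: x=[7.4354] v=[-1.5501]
Step 6: x=[7.0451] v=[-1.3010]
Step 7: x=[6.7812] v=[-0.8797]
Step 8: x=[6.6786] v=[-0.3420]
Step 9: x=[6.7509] v=[0.2410]
First v>=0 after going negative at step 9, time=2.7000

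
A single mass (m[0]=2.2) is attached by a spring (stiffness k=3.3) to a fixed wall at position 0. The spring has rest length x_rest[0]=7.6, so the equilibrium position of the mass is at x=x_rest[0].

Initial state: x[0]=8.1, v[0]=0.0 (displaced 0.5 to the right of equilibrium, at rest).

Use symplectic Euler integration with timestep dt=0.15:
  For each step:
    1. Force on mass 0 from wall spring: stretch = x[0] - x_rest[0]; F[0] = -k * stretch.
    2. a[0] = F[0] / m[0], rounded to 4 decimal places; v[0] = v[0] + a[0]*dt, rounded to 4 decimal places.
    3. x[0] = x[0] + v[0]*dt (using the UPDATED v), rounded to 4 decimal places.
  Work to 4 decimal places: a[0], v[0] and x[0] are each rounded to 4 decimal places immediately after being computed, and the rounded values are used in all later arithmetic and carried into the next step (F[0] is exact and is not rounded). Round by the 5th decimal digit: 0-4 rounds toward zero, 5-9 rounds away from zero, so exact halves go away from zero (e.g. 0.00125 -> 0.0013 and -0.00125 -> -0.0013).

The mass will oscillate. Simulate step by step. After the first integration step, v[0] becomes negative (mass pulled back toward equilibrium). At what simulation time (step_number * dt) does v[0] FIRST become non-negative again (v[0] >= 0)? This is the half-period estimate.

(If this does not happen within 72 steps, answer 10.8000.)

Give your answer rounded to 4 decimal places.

Answer: 2.7000

Derivation:
Step 0: x=[8.1000] v=[0.0000]
Step 1: x=[8.0831] v=[-0.1125]
Step 2: x=[8.0499] v=[-0.2212]
Step 3: x=[8.0015] v=[-0.3224]
Step 4: x=[7.9396] v=[-0.4127]
Step 5: x=[7.8662] v=[-0.4891]
Step 6: x=[7.7839] v=[-0.5490]
Step 7: x=[7.6953] v=[-0.5904]
Step 8: x=[7.6035] v=[-0.6119]
Step 9: x=[7.5116] v=[-0.6127]
Step 10: x=[7.4227] v=[-0.5928]
Step 11: x=[7.3398] v=[-0.5529]
Step 12: x=[7.2656] v=[-0.4944]
Step 13: x=[7.2027] v=[-0.4192]
Step 14: x=[7.1532] v=[-0.3298]
Step 15: x=[7.1188] v=[-0.2293]
Step 16: x=[7.1007] v=[-0.1210]
Step 17: x=[7.0994] v=[-0.0087]
Step 18: x=[7.1150] v=[0.1039]
First v>=0 after going negative at step 18, time=2.7000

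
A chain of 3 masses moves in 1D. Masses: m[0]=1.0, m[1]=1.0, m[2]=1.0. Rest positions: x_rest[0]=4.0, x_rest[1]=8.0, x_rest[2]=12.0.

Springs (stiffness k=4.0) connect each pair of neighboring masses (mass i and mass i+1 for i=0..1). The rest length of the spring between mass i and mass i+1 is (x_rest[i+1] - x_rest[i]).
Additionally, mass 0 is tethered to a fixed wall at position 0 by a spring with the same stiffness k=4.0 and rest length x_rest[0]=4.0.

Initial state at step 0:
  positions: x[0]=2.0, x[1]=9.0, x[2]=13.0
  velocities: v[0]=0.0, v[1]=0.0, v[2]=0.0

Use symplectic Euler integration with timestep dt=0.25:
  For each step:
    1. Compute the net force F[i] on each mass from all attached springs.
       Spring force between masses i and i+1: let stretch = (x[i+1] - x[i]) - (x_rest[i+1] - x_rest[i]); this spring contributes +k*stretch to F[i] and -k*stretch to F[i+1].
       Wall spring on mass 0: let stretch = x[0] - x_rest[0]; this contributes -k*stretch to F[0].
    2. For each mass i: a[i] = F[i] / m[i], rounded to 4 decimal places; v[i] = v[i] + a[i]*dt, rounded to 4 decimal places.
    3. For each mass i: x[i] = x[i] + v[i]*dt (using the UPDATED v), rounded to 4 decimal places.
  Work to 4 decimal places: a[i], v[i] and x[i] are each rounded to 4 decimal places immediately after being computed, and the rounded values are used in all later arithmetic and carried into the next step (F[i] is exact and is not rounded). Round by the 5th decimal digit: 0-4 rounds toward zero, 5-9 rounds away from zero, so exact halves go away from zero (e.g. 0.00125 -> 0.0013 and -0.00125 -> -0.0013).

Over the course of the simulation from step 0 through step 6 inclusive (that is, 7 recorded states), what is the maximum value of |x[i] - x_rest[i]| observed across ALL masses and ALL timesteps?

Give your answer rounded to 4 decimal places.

Step 0: x=[2.0000 9.0000 13.0000] v=[0.0000 0.0000 0.0000]
Step 1: x=[3.2500 8.2500 13.0000] v=[5.0000 -3.0000 0.0000]
Step 2: x=[4.9375 7.4375 12.8125] v=[6.7500 -3.2500 -0.7500]
Step 3: x=[6.0156 7.3438 12.2813] v=[4.3125 -0.3750 -2.1250]
Step 4: x=[5.9219 8.1524 11.5157] v=[-0.3749 3.2343 -3.0625]
Step 5: x=[4.9053 9.2442 10.9093] v=[-4.0663 4.3671 -2.4258]
Step 6: x=[3.7471 9.6675 10.8866] v=[-4.6327 1.6933 -0.0909]
Max displacement = 2.0156

Answer: 2.0156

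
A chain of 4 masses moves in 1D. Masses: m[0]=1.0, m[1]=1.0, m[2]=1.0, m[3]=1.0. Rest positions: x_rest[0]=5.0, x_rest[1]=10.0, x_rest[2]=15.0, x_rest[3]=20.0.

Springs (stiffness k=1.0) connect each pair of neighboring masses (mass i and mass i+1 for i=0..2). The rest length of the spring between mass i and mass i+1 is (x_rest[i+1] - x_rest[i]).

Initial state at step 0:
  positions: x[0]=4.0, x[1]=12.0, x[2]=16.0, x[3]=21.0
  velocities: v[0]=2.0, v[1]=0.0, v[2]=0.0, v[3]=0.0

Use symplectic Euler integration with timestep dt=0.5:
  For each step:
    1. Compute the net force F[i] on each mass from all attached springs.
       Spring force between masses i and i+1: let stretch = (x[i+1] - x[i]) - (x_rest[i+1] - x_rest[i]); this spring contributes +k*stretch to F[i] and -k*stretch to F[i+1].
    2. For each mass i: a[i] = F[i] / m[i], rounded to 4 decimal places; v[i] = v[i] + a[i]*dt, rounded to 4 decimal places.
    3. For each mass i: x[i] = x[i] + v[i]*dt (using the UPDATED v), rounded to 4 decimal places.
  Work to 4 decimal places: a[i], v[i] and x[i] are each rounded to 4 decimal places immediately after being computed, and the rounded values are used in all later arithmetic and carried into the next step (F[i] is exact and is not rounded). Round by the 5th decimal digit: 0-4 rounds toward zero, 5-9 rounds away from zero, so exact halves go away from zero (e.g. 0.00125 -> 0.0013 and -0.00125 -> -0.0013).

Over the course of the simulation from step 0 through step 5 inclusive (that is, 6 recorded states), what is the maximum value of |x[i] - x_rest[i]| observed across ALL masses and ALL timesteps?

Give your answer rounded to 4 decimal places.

Answer: 3.9688

Derivation:
Step 0: x=[4.0000 12.0000 16.0000 21.0000] v=[2.0000 0.0000 0.0000 0.0000]
Step 1: x=[5.7500 11.0000 16.2500 21.0000] v=[3.5000 -2.0000 0.5000 0.0000]
Step 2: x=[7.5625 10.0000 16.3750 21.0625] v=[3.6250 -2.0000 0.2500 0.1250]
Step 3: x=[8.7344 9.9844 16.0781 21.2032] v=[2.3438 -0.0313 -0.5938 0.2813]
Step 4: x=[8.9688 11.1797 15.5391 21.3126] v=[0.4688 2.3906 -1.0781 0.2188]
Step 5: x=[8.5059 12.9122 15.3536 21.2286] v=[-0.9258 3.4649 -0.3711 -0.1680]
Max displacement = 3.9688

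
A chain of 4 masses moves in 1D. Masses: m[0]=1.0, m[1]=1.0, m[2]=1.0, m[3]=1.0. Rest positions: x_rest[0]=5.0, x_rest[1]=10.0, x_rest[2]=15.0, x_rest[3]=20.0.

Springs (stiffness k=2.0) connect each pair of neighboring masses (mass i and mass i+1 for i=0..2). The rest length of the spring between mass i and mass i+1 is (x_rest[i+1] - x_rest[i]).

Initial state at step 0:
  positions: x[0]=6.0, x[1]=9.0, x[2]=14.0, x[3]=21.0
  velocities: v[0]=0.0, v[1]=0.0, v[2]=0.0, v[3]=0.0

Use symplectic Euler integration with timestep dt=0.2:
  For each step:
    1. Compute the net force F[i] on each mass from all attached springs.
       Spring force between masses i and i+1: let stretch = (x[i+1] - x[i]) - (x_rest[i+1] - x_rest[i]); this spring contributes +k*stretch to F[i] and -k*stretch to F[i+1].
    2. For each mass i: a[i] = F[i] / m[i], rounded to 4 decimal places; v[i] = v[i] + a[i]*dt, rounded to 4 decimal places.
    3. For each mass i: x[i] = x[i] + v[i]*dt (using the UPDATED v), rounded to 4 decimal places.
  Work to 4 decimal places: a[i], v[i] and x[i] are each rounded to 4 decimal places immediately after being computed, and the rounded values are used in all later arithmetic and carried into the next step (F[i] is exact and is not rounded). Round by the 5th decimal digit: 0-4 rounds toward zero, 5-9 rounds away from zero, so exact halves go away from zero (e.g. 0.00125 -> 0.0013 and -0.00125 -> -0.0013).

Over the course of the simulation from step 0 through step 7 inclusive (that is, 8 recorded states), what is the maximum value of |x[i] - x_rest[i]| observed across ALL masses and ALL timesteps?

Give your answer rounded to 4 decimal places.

Step 0: x=[6.0000 9.0000 14.0000 21.0000] v=[0.0000 0.0000 0.0000 0.0000]
Step 1: x=[5.8400 9.1600 14.1600 20.8400] v=[-0.8000 0.8000 0.8000 -0.8000]
Step 2: x=[5.5456 9.4544 14.4544 20.5456] v=[-1.4720 1.4720 1.4720 -1.4720]
Step 3: x=[5.1639 9.8361 14.8361 20.1639] v=[-1.9085 1.9085 1.9085 -1.9085]
Step 4: x=[4.7560 10.2440 15.2440 19.7560] v=[-2.0396 2.0396 2.0396 -2.0396]
Step 5: x=[4.3871 10.6129 15.6129 19.3871] v=[-1.8444 1.8444 1.8444 -1.8444]
Step 6: x=[4.1163 10.8837 15.8837 19.1163] v=[-1.3541 1.3541 1.3541 -1.3541]
Step 7: x=[3.9869 11.0131 16.0131 18.9869] v=[-0.6471 0.6471 0.6471 -0.6471]
Max displacement = 1.0131

Answer: 1.0131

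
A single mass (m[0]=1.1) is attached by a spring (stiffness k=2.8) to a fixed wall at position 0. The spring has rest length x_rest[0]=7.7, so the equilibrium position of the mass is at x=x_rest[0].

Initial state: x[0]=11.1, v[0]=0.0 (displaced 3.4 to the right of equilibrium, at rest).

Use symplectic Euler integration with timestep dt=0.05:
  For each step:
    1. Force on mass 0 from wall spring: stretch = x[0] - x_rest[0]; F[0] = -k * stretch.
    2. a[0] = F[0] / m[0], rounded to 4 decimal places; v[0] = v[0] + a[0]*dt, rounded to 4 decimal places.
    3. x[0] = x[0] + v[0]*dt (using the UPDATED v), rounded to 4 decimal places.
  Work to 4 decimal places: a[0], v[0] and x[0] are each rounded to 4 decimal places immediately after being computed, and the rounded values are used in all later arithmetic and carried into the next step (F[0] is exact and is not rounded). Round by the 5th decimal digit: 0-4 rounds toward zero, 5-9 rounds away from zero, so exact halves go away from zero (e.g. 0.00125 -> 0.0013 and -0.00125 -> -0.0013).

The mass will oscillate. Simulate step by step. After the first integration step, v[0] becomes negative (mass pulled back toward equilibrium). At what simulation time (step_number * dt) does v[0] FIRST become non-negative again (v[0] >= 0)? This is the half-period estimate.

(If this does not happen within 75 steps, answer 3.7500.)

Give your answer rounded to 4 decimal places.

Step 0: x=[11.1000] v=[0.0000]
Step 1: x=[11.0784] v=[-0.4327]
Step 2: x=[11.0353] v=[-0.8627]
Step 3: x=[10.9709] v=[-1.2872]
Step 4: x=[10.8857] v=[-1.7035]
Step 5: x=[10.7803] v=[-2.1090]
Step 6: x=[10.6553] v=[-2.5010]
Step 7: x=[10.5114] v=[-2.8771]
Step 8: x=[10.3497] v=[-3.2349]
Step 9: x=[10.1711] v=[-3.5721]
Step 10: x=[9.9768] v=[-3.8866]
Step 11: x=[9.7680] v=[-4.1764]
Step 12: x=[9.5460] v=[-4.4396]
Step 13: x=[9.3123] v=[-4.6745]
Step 14: x=[9.0683] v=[-4.8797]
Step 15: x=[8.8156] v=[-5.0538]
Step 16: x=[8.5558] v=[-5.1958]
Step 17: x=[8.2906] v=[-5.3047]
Step 18: x=[8.0216] v=[-5.3799]
Step 19: x=[7.7506] v=[-5.4208]
Step 20: x=[7.4792] v=[-5.4272]
Step 21: x=[7.2092] v=[-5.3991]
Step 22: x=[6.9424] v=[-5.3366]
Step 23: x=[6.6804] v=[-5.2402]
Step 24: x=[6.4249] v=[-5.1104]
Step 25: x=[6.1775] v=[-4.9481]
Step 26: x=[5.9398] v=[-4.7543]
Step 27: x=[5.7133] v=[-4.5303]
Step 28: x=[5.4994] v=[-4.2774]
Step 29: x=[5.2995] v=[-3.9973]
Step 30: x=[5.1149] v=[-3.6918]
Step 31: x=[4.9468] v=[-3.3628]
Step 32: x=[4.7962] v=[-3.0124]
Step 33: x=[4.6641] v=[-2.6428]
Step 34: x=[4.5513] v=[-2.2564]
Step 35: x=[4.4585] v=[-1.8557]
Step 36: x=[4.3863] v=[-1.4431]
Step 37: x=[4.3352] v=[-1.0214]
Step 38: x=[4.3055] v=[-0.5932]
Step 39: x=[4.2974] v=[-0.1612]
Step 40: x=[4.3110] v=[0.2719]
First v>=0 after going negative at step 40, time=2.0000

Answer: 2.0000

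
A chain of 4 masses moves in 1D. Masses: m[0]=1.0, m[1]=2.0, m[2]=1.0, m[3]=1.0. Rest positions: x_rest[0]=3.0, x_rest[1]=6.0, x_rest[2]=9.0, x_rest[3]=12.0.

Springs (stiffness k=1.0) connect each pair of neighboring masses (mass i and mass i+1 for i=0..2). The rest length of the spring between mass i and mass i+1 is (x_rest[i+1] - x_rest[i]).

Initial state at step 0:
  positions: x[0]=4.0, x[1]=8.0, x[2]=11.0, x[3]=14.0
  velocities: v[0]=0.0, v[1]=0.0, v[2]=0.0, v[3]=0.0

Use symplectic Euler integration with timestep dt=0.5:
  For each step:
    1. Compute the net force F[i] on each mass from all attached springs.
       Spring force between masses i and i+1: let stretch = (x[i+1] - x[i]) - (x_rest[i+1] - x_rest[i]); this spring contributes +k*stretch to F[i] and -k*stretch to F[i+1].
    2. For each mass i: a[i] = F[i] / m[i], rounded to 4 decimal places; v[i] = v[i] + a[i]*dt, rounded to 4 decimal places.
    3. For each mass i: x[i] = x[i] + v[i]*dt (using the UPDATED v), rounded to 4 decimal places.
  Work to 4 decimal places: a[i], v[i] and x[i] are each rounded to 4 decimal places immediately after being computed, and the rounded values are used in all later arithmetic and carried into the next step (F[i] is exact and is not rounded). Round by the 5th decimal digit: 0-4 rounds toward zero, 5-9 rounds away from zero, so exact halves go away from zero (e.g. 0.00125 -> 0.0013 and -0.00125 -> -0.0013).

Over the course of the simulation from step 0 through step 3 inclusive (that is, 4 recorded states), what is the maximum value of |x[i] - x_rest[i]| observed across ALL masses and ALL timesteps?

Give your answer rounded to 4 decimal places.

Step 0: x=[4.0000 8.0000 11.0000 14.0000] v=[0.0000 0.0000 0.0000 0.0000]
Step 1: x=[4.2500 7.8750 11.0000 14.0000] v=[0.5000 -0.2500 0.0000 0.0000]
Step 2: x=[4.6563 7.6875 10.9688 14.0000] v=[0.8125 -0.3750 -0.0625 0.0000]
Step 3: x=[5.0704 7.5313 10.8750 13.9922] v=[0.8281 -0.3125 -0.1876 -0.0156]
Max displacement = 2.0704

Answer: 2.0704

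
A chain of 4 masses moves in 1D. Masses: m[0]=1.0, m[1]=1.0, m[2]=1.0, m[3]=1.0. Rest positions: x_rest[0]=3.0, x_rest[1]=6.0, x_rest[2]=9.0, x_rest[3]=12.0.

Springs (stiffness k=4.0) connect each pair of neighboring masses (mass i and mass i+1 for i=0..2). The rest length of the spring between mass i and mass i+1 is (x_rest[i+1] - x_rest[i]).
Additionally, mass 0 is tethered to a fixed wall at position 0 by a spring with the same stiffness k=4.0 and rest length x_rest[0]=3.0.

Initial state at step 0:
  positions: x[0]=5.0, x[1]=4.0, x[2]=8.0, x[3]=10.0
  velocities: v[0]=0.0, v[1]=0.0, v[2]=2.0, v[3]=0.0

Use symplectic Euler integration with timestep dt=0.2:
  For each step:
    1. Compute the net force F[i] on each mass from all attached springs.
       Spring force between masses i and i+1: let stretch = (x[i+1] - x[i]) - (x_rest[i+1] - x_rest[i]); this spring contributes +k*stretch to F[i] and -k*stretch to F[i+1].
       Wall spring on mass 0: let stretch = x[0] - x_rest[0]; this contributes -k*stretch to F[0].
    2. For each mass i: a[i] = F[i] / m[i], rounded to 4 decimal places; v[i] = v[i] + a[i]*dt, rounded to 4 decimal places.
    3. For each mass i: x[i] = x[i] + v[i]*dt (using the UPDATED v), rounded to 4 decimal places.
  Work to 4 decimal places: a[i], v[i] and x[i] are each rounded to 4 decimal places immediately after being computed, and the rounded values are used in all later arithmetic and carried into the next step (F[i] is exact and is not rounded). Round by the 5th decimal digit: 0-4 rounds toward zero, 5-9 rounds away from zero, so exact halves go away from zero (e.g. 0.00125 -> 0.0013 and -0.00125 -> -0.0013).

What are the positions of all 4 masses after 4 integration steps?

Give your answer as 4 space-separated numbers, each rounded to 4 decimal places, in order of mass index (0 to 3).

Step 0: x=[5.0000 4.0000 8.0000 10.0000] v=[0.0000 0.0000 2.0000 0.0000]
Step 1: x=[4.0400 4.8000 8.0800 10.1600] v=[-4.8000 4.0000 0.4000 0.8000]
Step 2: x=[2.5552 6.0032 7.9680 10.4672] v=[-7.4240 6.0160 -0.5600 1.5360]
Step 3: x=[1.2132 6.9691 7.9415 10.8545] v=[-6.7098 4.8294 -0.1325 1.9366]
Step 4: x=[0.5981 7.1696 8.2255 11.2557] v=[-3.0756 1.0026 1.4200 2.0062]

Answer: 0.5981 7.1696 8.2255 11.2557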